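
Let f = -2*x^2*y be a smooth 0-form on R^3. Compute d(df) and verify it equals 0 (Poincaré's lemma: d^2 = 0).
d(df) = 0

Step 1: df = sum_i (∂f/∂x_i) dx_i = (-4*x*y) dx + (-2*x^2) dy + (0) dz.
Step 2: Apply d again. Using the 1-form formula, the coefficient of dx ∧ dy in d(df) is ∂^2 f/∂x ∂y - ∂^2 f/∂y ∂x = (-4*x) - (-4*x) = 0 (equality of mixed partials for smooth f).
Similarly for dx ∧ dz and dy ∧ dz — all coefficients vanish. So d(df) = 0.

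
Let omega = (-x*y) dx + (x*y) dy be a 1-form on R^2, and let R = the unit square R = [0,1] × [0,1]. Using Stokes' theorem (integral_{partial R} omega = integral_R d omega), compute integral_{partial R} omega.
integral_(partial R) omega = 1

Stokes: integral_partial_R omega = integral_R d omega with d omega = (∂Q/∂x - ∂P/∂y) dx ∧ dy.
  ∂Q/∂x = y
  ∂P/∂y = -x
  integrand = ∂Q/∂x - ∂P/∂y = x + y.
Integrating over R: integral_0^1 integral_0^1 (x + y) dx dy = 1.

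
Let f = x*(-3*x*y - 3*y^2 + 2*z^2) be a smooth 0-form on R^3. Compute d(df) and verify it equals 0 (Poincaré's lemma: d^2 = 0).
d(df) = 0

Step 1: df = sum_i (∂f/∂x_i) dx_i = (-6*x*y - 3*y^2 + 2*z^2) dx + (3*x*(-x - 2*y)) dy + (4*x*z) dz.
Step 2: Apply d again. Using the 1-form formula, the coefficient of dx ∧ dy in d(df) is ∂^2 f/∂x ∂y - ∂^2 f/∂y ∂x = (-6*x - 6*y) - (-6*x - 6*y) = 0 (equality of mixed partials for smooth f).
Similarly for dx ∧ dz and dy ∧ dz — all coefficients vanish. So d(df) = 0.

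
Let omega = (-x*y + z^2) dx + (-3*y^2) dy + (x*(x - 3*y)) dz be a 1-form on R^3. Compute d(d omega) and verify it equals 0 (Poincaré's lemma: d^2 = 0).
d(d omega) = 0

Step 1: d omega = sum_{i<j} (∂f_j/∂x_i - ∂f_i/∂x_j) dx_i ∧ dx_j:
  coeff of dx ∧ dy: x
  coeff of dx ∧ dz: 2*x - 3*y - 2*z
  coeff of dy ∧ dz: -3*x
Step 2: Apply d again to each 2-form coefficient. The only possible 3-form in R^3 is dx ∧ dy ∧ dz, with coefficient
  ∂(coeff of dy∧dz)/∂x - ∂(coeff of dx∧dz)/∂y + ∂(coeff of dx∧dy)/∂z
  = ∂/∂x (-3*x) - ∂/∂y (2*x - 3*y - 2*z) + ∂/∂z (x).
Each of these terms simplifies to sums of mixed partials that cancel in pairs. The result is 0 (by equality of mixed partials for smooth functions — Schwarz / Clairaut).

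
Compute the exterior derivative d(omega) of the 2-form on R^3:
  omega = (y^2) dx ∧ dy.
d(omega) = 0

For a 2-form omega = sum_{i<j} g_{ij} dx_i ∧ dx_j, the exterior derivative is
  d(omega) = sum_{i<j} d(g_{ij}) ∧ dx_i ∧ dx_j = sum_{i<j, k} (∂g_{ij}/∂x_k) dx_k ∧ dx_i ∧ dx_j.
Expand each term, using dx_k ∧ dx_i ∧ dx_j = sgn(permutation) dx_{(a)} ∧ dx_{(b)} ∧ dx_{(c)} with (a < b < c) sorted:

Collecting like 3-forms: d(omega) = 0.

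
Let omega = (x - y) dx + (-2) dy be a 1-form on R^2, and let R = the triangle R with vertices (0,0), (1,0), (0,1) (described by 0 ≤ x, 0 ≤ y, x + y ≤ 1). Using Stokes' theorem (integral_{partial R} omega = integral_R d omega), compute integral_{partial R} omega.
integral_(partial R) omega = 1/2

Stokes: integral_partial_R omega = integral_R d omega with d omega = (∂Q/∂x - ∂P/∂y) dx ∧ dy.
  ∂Q/∂x = 0
  ∂P/∂y = -1
  integrand = ∂Q/∂x - ∂P/∂y = 1.
Integrating over R: integral_0^1 integral_0^{1-x} (1) dy dx = 1/2.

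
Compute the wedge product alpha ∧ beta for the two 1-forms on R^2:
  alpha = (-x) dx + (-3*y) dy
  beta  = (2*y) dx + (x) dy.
alpha ∧ beta = (-x^2 + 6*y^2) dx ∧ dy

Distribute the wedge, using dx_i ∧ dx_j = -dx_j ∧ dx_i and dx_i ∧ dx_i = 0. For each pair (i, j) with i < j, the coefficient of dx_i ∧ dx_j in alpha ∧ beta is (alpha_i * beta_j - alpha_j * beta_i). Collecting: alpha ∧ beta = (-x^2 + 6*y^2) dx ∧ dy.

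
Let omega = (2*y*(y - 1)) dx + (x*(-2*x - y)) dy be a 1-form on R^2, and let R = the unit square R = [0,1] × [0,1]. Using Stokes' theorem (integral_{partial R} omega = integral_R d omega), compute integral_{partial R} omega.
integral_(partial R) omega = -5/2

Stokes: integral_partial_R omega = integral_R d omega with d omega = (∂Q/∂x - ∂P/∂y) dx ∧ dy.
  ∂Q/∂x = -4*x - y
  ∂P/∂y = 4*y - 2
  integrand = ∂Q/∂x - ∂P/∂y = -4*x - 5*y + 2.
Integrating over R: integral_0^1 integral_0^1 (-4*x - 5*y + 2) dx dy = -5/2.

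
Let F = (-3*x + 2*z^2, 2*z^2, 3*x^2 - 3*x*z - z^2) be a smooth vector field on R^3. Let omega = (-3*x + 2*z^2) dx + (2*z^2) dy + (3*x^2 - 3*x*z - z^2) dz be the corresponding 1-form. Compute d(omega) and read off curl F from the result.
d(omega) = (-4*z) dy ∧ dz + (-6*x + 7*z) dz ∧ dx + (0) dx ∧ dy; curl F = (-4*z, -6*x + 7*z, 0)

d omega = sum_{i<j} (∂f_j/∂x_i - ∂f_i/∂x_j) dx_i ∧ dx_j. Under the identification (dy ∧ dz, dz ∧ dx, dx ∧ dy) ↔ (e_x, e_y, e_z), the coefficients are exactly the components of curl F. Compute:
  ∂R/∂y - ∂Q/∂z = (0) - (4*z) = -4*z
  ∂P/∂z - ∂R/∂x = (4*z) - (6*x - 3*z) = -6*x + 7*z
  ∂Q/∂x - ∂P/∂y = (0) - (0) = 0.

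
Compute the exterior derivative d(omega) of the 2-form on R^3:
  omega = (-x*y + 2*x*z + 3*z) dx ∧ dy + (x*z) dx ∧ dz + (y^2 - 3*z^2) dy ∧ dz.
d(omega) = (2*x + 3) dx ∧ dy ∧ dz

For a 2-form omega = sum_{i<j} g_{ij} dx_i ∧ dx_j, the exterior derivative is
  d(omega) = sum_{i<j} d(g_{ij}) ∧ dx_i ∧ dx_j = sum_{i<j, k} (∂g_{ij}/∂x_k) dx_k ∧ dx_i ∧ dx_j.
Expand each term, using dx_k ∧ dx_i ∧ dx_j = sgn(permutation) dx_{(a)} ∧ dx_{(b)} ∧ dx_{(c)} with (a < b < c) sorted:
  d(-x*y + 2*x*z + 3*z) includes (∂/∂z)(-x*y + 2*x*z + 3*z) dz = (2*x + 3) dz, which multiplied by dx ∧ dy gives (2*x + 3) dx ∧ dy ∧ dz
Collecting like 3-forms: d(omega) = (2*x + 3) dx ∧ dy ∧ dz.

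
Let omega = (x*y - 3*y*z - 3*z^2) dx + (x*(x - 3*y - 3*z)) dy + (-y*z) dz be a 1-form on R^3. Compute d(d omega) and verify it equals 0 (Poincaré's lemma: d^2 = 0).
d(d omega) = 0

Step 1: d omega = sum_{i<j} (∂f_j/∂x_i - ∂f_i/∂x_j) dx_i ∧ dx_j:
  coeff of dx ∧ dy: x - 3*y
  coeff of dx ∧ dz: 3*y + 6*z
  coeff of dy ∧ dz: 3*x - z
Step 2: Apply d again to each 2-form coefficient. The only possible 3-form in R^3 is dx ∧ dy ∧ dz, with coefficient
  ∂(coeff of dy∧dz)/∂x - ∂(coeff of dx∧dz)/∂y + ∂(coeff of dx∧dy)/∂z
  = ∂/∂x (3*x - z) - ∂/∂y (3*y + 6*z) + ∂/∂z (x - 3*y).
Each of these terms simplifies to sums of mixed partials that cancel in pairs. The result is 0 (by equality of mixed partials for smooth functions — Schwarz / Clairaut).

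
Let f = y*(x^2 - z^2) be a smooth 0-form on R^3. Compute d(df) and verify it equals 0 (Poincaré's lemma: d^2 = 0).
d(df) = 0

Step 1: df = sum_i (∂f/∂x_i) dx_i = (2*x*y) dx + (x^2 - z^2) dy + (-2*y*z) dz.
Step 2: Apply d again. Using the 1-form formula, the coefficient of dx ∧ dy in d(df) is ∂^2 f/∂x ∂y - ∂^2 f/∂y ∂x = (2*x) - (2*x) = 0 (equality of mixed partials for smooth f).
Similarly for dx ∧ dz and dy ∧ dz — all coefficients vanish. So d(df) = 0.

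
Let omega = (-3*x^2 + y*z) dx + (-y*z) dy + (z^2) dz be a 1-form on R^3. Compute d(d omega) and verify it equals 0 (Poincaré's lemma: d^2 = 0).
d(d omega) = 0

Step 1: d omega = sum_{i<j} (∂f_j/∂x_i - ∂f_i/∂x_j) dx_i ∧ dx_j:
  coeff of dx ∧ dy: -z
  coeff of dx ∧ dz: -y
  coeff of dy ∧ dz: y
Step 2: Apply d again to each 2-form coefficient. The only possible 3-form in R^3 is dx ∧ dy ∧ dz, with coefficient
  ∂(coeff of dy∧dz)/∂x - ∂(coeff of dx∧dz)/∂y + ∂(coeff of dx∧dy)/∂z
  = ∂/∂x (y) - ∂/∂y (-y) + ∂/∂z (-z).
Each of these terms simplifies to sums of mixed partials that cancel in pairs. The result is 0 (by equality of mixed partials for smooth functions — Schwarz / Clairaut).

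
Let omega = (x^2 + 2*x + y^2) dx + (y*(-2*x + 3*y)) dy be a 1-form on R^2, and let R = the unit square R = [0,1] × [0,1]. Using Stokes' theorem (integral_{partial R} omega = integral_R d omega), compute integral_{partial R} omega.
integral_(partial R) omega = -2

Stokes: integral_partial_R omega = integral_R d omega with d omega = (∂Q/∂x - ∂P/∂y) dx ∧ dy.
  ∂Q/∂x = -2*y
  ∂P/∂y = 2*y
  integrand = ∂Q/∂x - ∂P/∂y = -4*y.
Integrating over R: integral_0^1 integral_0^1 (-4*y) dx dy = -2.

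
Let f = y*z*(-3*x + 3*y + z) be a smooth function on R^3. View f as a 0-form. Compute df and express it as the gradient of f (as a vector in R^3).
df = (-3*y*z) dx + (z*(-3*x + 6*y + z)) dy + (y*(-3*x + 3*y + 2*z)) dz; grad f = (-3*y*z, z*(-3*x + 6*y + z), y*(-3*x + 3*y + 2*z))

For a 0-form f, d f = (∂f/∂x) dx + (∂f/∂y) dy + (∂f/∂z) dz. The components of the vector representation are exactly the entries of grad f in Cartesian coordinates:
  ∂f/∂x = -3*y*z
  ∂f/∂y = z*(-3*x + 6*y + z)
  ∂f/∂z = y*(-3*x + 3*y + 2*z).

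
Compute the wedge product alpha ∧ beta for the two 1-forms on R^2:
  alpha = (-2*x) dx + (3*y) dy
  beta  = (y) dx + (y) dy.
alpha ∧ beta = (-y*(2*x + 3*y)) dx ∧ dy

Distribute the wedge, using dx_i ∧ dx_j = -dx_j ∧ dx_i and dx_i ∧ dx_i = 0. For each pair (i, j) with i < j, the coefficient of dx_i ∧ dx_j in alpha ∧ beta is (alpha_i * beta_j - alpha_j * beta_i). Collecting: alpha ∧ beta = (-y*(2*x + 3*y)) dx ∧ dy.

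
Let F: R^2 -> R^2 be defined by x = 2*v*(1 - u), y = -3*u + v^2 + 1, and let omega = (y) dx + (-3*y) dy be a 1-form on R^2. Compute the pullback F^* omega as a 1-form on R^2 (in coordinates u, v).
F^* omega = (6*u*v - 27*u - 2*v^3 + 9*v^2 - 2*v + 9) du + (6*u^2 - 2*u*v^2 + 18*u*v - 8*u - 6*v^3 + 2*v^2 - 6*v + 2) dv

Using F^*(f dg) = (f ∘ F) d(g ∘ F), substitute each coordinate x_i by F_i(u, v) in f_i, and replace dx_i by d F_i = (∂F_i/∂u) du + (∂F_i/∂v) dv.
  For the x component: f_1(F) = -3*u + v^2 + 1; d F_1 = (-2*v) du + (2 - 2*u) dv
  For the y component: f_2(F) = 9*u - 3*v^2 - 3; d F_2 = (-3) du + (2*v) dv
Combining and collecting du, dv coefficients:
  coeff of du: 6*u*v - 27*u - 2*v^3 + 9*v^2 - 2*v + 9
  coeff of dv: 6*u^2 - 2*u*v^2 + 18*u*v - 8*u - 6*v^3 + 2*v^2 - 6*v + 2
F^* omega = (6*u*v - 27*u - 2*v^3 + 9*v^2 - 2*v + 9) du + (6*u^2 - 2*u*v^2 + 18*u*v - 8*u - 6*v^3 + 2*v^2 - 6*v + 2) dv.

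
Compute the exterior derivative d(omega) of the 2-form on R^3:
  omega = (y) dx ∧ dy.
d(omega) = 0

For a 2-form omega = sum_{i<j} g_{ij} dx_i ∧ dx_j, the exterior derivative is
  d(omega) = sum_{i<j} d(g_{ij}) ∧ dx_i ∧ dx_j = sum_{i<j, k} (∂g_{ij}/∂x_k) dx_k ∧ dx_i ∧ dx_j.
Expand each term, using dx_k ∧ dx_i ∧ dx_j = sgn(permutation) dx_{(a)} ∧ dx_{(b)} ∧ dx_{(c)} with (a < b < c) sorted:

Collecting like 3-forms: d(omega) = 0.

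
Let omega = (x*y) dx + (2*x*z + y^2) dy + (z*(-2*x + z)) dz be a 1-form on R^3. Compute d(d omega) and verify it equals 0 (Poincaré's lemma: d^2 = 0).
d(d omega) = 0

Step 1: d omega = sum_{i<j} (∂f_j/∂x_i - ∂f_i/∂x_j) dx_i ∧ dx_j:
  coeff of dx ∧ dy: -x + 2*z
  coeff of dx ∧ dz: -2*z
  coeff of dy ∧ dz: -2*x
Step 2: Apply d again to each 2-form coefficient. The only possible 3-form in R^3 is dx ∧ dy ∧ dz, with coefficient
  ∂(coeff of dy∧dz)/∂x - ∂(coeff of dx∧dz)/∂y + ∂(coeff of dx∧dy)/∂z
  = ∂/∂x (-2*x) - ∂/∂y (-2*z) + ∂/∂z (-x + 2*z).
Each of these terms simplifies to sums of mixed partials that cancel in pairs. The result is 0 (by equality of mixed partials for smooth functions — Schwarz / Clairaut).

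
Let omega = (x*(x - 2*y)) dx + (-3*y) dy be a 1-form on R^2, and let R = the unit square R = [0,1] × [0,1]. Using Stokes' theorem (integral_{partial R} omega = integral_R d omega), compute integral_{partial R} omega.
integral_(partial R) omega = 1

Stokes: integral_partial_R omega = integral_R d omega with d omega = (∂Q/∂x - ∂P/∂y) dx ∧ dy.
  ∂Q/∂x = 0
  ∂P/∂y = -2*x
  integrand = ∂Q/∂x - ∂P/∂y = 2*x.
Integrating over R: integral_0^1 integral_0^1 (2*x) dx dy = 1.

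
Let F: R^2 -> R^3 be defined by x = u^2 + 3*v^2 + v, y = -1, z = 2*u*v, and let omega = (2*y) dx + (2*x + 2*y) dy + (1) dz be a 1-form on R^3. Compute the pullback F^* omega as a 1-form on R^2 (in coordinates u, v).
F^* omega = (-4*u + 2*v) du + (2*u - 12*v - 2) dv

Using F^*(f dg) = (f ∘ F) d(g ∘ F), substitute each coordinate x_i by F_i(u, v) in f_i, and replace dx_i by d F_i = (∂F_i/∂u) du + (∂F_i/∂v) dv.
  For the x component: f_1(F) = -2; d F_1 = (2*u) du + (6*v + 1) dv
  For the y component: f_2(F) = 2*u^2 + 6*v^2 + 2*v - 2; d F_2 = (0) du + (0) dv
  For the z component: f_3(F) = 1; d F_3 = (2*v) du + (2*u) dv
Combining and collecting du, dv coefficients:
  coeff of du: -4*u + 2*v
  coeff of dv: 2*u - 12*v - 2
F^* omega = (-4*u + 2*v) du + (2*u - 12*v - 2) dv.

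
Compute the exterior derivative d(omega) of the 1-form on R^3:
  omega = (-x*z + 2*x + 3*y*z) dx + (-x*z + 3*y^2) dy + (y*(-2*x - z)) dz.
d(omega) = (-4*z) dx ∧ dy + (x - 5*y) dx ∧ dz + (-x - z) dy ∧ dz

For a 1-form omega = sum_i f_i dx_i, the exterior derivative is
  d(omega) = sum_{i < j} (∂f_j/∂x_i - ∂f_i/∂x_j) dx_i ∧ dx_j.
  coefficient of dx ∧ dy: ∂f_2/∂x - ∂f_1/∂y = ∂(-x*z + 3*y^2)/∂x - ∂(-x*z + 2*x + 3*y*z)/∂y = -4*z
  coefficient of dx ∧ dz: ∂f_3/∂x - ∂f_1/∂z = ∂(y*(-2*x - z))/∂x - ∂(-x*z + 2*x + 3*y*z)/∂z = x - 5*y
  coefficient of dy ∧ dz: ∂f_3/∂y - ∂f_2/∂z = ∂(y*(-2*x - z))/∂y - ∂(-x*z + 3*y^2)/∂z = -x - z
Assembling: d(omega) = (-4*z) dx ∧ dy + (x - 5*y) dx ∧ dz + (-x - z) dy ∧ dz.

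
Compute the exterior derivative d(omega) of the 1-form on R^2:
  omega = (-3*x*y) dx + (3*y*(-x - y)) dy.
d(omega) = (3*x - 3*y) dx ∧ dy

For a 1-form omega = sum_i f_i dx_i, the exterior derivative is
  d(omega) = sum_{i < j} (∂f_j/∂x_i - ∂f_i/∂x_j) dx_i ∧ dx_j.
  coefficient of dx ∧ dy: ∂f_2/∂x - ∂f_1/∂y = ∂(3*y*(-x - y))/∂x - ∂(-3*x*y)/∂y = 3*x - 3*y
Assembling: d(omega) = (3*x - 3*y) dx ∧ dy.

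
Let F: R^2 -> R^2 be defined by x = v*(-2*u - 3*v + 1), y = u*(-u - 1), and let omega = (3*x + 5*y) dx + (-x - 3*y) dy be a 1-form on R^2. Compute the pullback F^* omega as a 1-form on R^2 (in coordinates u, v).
F^* omega = (-6*u^3 + 6*u^2*v - 9*u^2 + 6*u*v^2 + 10*u*v - 3*u + 18*v^3 - 9*v^2 + v) du + (10*u^3 + 42*u^2*v + 5*u^2 + 54*u*v^2 + 18*u*v - 5*u + 54*v^3 - 27*v^2 + 3*v) dv

Using F^*(f dg) = (f ∘ F) d(g ∘ F), substitute each coordinate x_i by F_i(u, v) in f_i, and replace dx_i by d F_i = (∂F_i/∂u) du + (∂F_i/∂v) dv.
  For the x component: f_1(F) = -5*u^2 - 6*u*v - 5*u - 9*v^2 + 3*v; d F_1 = (-2*v) du + (-2*u - 6*v + 1) dv
  For the y component: f_2(F) = 3*u^2 + 2*u*v + 3*u + 3*v^2 - v; d F_2 = (-2*u - 1) du + (0) dv
Combining and collecting du, dv coefficients:
  coeff of du: -6*u^3 + 6*u^2*v - 9*u^2 + 6*u*v^2 + 10*u*v - 3*u + 18*v^3 - 9*v^2 + v
  coeff of dv: 10*u^3 + 42*u^2*v + 5*u^2 + 54*u*v^2 + 18*u*v - 5*u + 54*v^3 - 27*v^2 + 3*v
F^* omega = (-6*u^3 + 6*u^2*v - 9*u^2 + 6*u*v^2 + 10*u*v - 3*u + 18*v^3 - 9*v^2 + v) du + (10*u^3 + 42*u^2*v + 5*u^2 + 54*u*v^2 + 18*u*v - 5*u + 54*v^3 - 27*v^2 + 3*v) dv.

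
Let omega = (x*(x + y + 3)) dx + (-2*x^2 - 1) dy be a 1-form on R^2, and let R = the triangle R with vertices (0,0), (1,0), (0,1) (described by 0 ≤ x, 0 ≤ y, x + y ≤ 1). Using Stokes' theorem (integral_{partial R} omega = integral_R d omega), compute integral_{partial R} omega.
integral_(partial R) omega = -5/6

Stokes: integral_partial_R omega = integral_R d omega with d omega = (∂Q/∂x - ∂P/∂y) dx ∧ dy.
  ∂Q/∂x = -4*x
  ∂P/∂y = x
  integrand = ∂Q/∂x - ∂P/∂y = -5*x.
Integrating over R: integral_0^1 integral_0^{1-x} (-5*x) dy dx = -5/6.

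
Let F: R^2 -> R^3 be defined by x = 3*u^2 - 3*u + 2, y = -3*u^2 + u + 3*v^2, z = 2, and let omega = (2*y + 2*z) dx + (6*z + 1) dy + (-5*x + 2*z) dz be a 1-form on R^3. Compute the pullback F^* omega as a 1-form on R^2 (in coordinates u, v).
F^* omega = (-36*u^3 + 30*u^2 + 36*u*v^2 - 60*u - 18*v^2 + 1) du + (78*v) dv

Using F^*(f dg) = (f ∘ F) d(g ∘ F), substitute each coordinate x_i by F_i(u, v) in f_i, and replace dx_i by d F_i = (∂F_i/∂u) du + (∂F_i/∂v) dv.
  For the x component: f_1(F) = -6*u^2 + 2*u + 6*v^2 + 4; d F_1 = (6*u - 3) du + (0) dv
  For the y component: f_2(F) = 13; d F_2 = (1 - 6*u) du + (6*v) dv
  For the z component: f_3(F) = -15*u^2 + 15*u - 6; d F_3 = (0) du + (0) dv
Combining and collecting du, dv coefficients:
  coeff of du: -36*u^3 + 30*u^2 + 36*u*v^2 - 60*u - 18*v^2 + 1
  coeff of dv: 78*v
F^* omega = (-36*u^3 + 30*u^2 + 36*u*v^2 - 60*u - 18*v^2 + 1) du + (78*v) dv.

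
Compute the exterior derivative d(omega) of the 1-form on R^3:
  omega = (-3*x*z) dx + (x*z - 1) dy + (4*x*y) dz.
d(omega) = (z) dx ∧ dy + (3*x + 4*y) dx ∧ dz + (3*x) dy ∧ dz

For a 1-form omega = sum_i f_i dx_i, the exterior derivative is
  d(omega) = sum_{i < j} (∂f_j/∂x_i - ∂f_i/∂x_j) dx_i ∧ dx_j.
  coefficient of dx ∧ dy: ∂f_2/∂x - ∂f_1/∂y = ∂(x*z - 1)/∂x - ∂(-3*x*z)/∂y = z
  coefficient of dx ∧ dz: ∂f_3/∂x - ∂f_1/∂z = ∂(4*x*y)/∂x - ∂(-3*x*z)/∂z = 3*x + 4*y
  coefficient of dy ∧ dz: ∂f_3/∂y - ∂f_2/∂z = ∂(4*x*y)/∂y - ∂(x*z - 1)/∂z = 3*x
Assembling: d(omega) = (z) dx ∧ dy + (3*x + 4*y) dx ∧ dz + (3*x) dy ∧ dz.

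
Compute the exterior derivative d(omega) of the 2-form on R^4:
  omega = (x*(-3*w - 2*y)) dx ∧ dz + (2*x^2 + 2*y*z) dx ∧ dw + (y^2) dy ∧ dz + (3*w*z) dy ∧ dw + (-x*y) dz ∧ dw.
d(omega) = (2*x) dx ∧ dy ∧ dz + (-3*x - 3*y) dx ∧ dz ∧ dw + (-2*z) dx ∧ dy ∧ dw + (-3*w - x) dy ∧ dz ∧ dw

For a 2-form omega = sum_{i<j} g_{ij} dx_i ∧ dx_j, the exterior derivative is
  d(omega) = sum_{i<j} d(g_{ij}) ∧ dx_i ∧ dx_j = sum_{i<j, k} (∂g_{ij}/∂x_k) dx_k ∧ dx_i ∧ dx_j.
Expand each term, using dx_k ∧ dx_i ∧ dx_j = sgn(permutation) dx_{(a)} ∧ dx_{(b)} ∧ dx_{(c)} with (a < b < c) sorted:
  d(x*(-3*w - 2*y)) includes (∂/∂y)(x*(-3*w - 2*y)) dy = (-2*x) dy, which multiplied by dx ∧ dz gives (2*x) dx ∧ dy ∧ dz
  d(x*(-3*w - 2*y)) includes (∂/∂w)(x*(-3*w - 2*y)) dw = (-3*x) dw, which multiplied by dx ∧ dz gives (-3*x) dx ∧ dz ∧ dw
  d(2*x^2 + 2*y*z) includes (∂/∂y)(2*x^2 + 2*y*z) dy = (2*z) dy, which multiplied by dx ∧ dw gives (-2*z) dx ∧ dy ∧ dw
  d(2*x^2 + 2*y*z) includes (∂/∂z)(2*x^2 + 2*y*z) dz = (2*y) dz, which multiplied by dx ∧ dw gives (-2*y) dx ∧ dz ∧ dw
  d(3*w*z) includes (∂/∂z)(3*w*z) dz = (3*w) dz, which multiplied by dy ∧ dw gives (-3*w) dy ∧ dz ∧ dw
  d(-x*y) includes (∂/∂x)(-x*y) dx = (-y) dx, which multiplied by dz ∧ dw gives (-y) dx ∧ dz ∧ dw
  d(-x*y) includes (∂/∂y)(-x*y) dy = (-x) dy, which multiplied by dz ∧ dw gives (-x) dy ∧ dz ∧ dw
Collecting like 3-forms: d(omega) = (2*x) dx ∧ dy ∧ dz + (-3*x - 3*y) dx ∧ dz ∧ dw + (-2*z) dx ∧ dy ∧ dw + (-3*w - x) dy ∧ dz ∧ dw.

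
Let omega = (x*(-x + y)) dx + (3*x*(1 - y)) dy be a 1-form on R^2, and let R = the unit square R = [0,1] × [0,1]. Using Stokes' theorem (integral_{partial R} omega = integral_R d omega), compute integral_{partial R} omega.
integral_(partial R) omega = 1

Stokes: integral_partial_R omega = integral_R d omega with d omega = (∂Q/∂x - ∂P/∂y) dx ∧ dy.
  ∂Q/∂x = 3 - 3*y
  ∂P/∂y = x
  integrand = ∂Q/∂x - ∂P/∂y = -x - 3*y + 3.
Integrating over R: integral_0^1 integral_0^1 (-x - 3*y + 3) dx dy = 1.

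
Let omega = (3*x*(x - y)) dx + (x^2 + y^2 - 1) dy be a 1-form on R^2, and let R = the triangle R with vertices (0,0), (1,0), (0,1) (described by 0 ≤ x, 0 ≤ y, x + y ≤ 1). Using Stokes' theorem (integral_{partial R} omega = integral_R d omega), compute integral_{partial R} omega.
integral_(partial R) omega = 5/6

Stokes: integral_partial_R omega = integral_R d omega with d omega = (∂Q/∂x - ∂P/∂y) dx ∧ dy.
  ∂Q/∂x = 2*x
  ∂P/∂y = -3*x
  integrand = ∂Q/∂x - ∂P/∂y = 5*x.
Integrating over R: integral_0^1 integral_0^{1-x} (5*x) dy dx = 5/6.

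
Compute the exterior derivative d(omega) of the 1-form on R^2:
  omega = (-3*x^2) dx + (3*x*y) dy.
d(omega) = (3*y) dx ∧ dy

For a 1-form omega = sum_i f_i dx_i, the exterior derivative is
  d(omega) = sum_{i < j} (∂f_j/∂x_i - ∂f_i/∂x_j) dx_i ∧ dx_j.
  coefficient of dx ∧ dy: ∂f_2/∂x - ∂f_1/∂y = ∂(3*x*y)/∂x - ∂(-3*x^2)/∂y = 3*y
Assembling: d(omega) = (3*y) dx ∧ dy.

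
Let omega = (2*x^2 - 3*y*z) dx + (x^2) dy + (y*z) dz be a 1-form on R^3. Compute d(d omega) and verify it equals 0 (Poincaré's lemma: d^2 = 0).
d(d omega) = 0

Step 1: d omega = sum_{i<j} (∂f_j/∂x_i - ∂f_i/∂x_j) dx_i ∧ dx_j:
  coeff of dx ∧ dy: 2*x + 3*z
  coeff of dx ∧ dz: 3*y
  coeff of dy ∧ dz: z
Step 2: Apply d again to each 2-form coefficient. The only possible 3-form in R^3 is dx ∧ dy ∧ dz, with coefficient
  ∂(coeff of dy∧dz)/∂x - ∂(coeff of dx∧dz)/∂y + ∂(coeff of dx∧dy)/∂z
  = ∂/∂x (z) - ∂/∂y (3*y) + ∂/∂z (2*x + 3*z).
Each of these terms simplifies to sums of mixed partials that cancel in pairs. The result is 0 (by equality of mixed partials for smooth functions — Schwarz / Clairaut).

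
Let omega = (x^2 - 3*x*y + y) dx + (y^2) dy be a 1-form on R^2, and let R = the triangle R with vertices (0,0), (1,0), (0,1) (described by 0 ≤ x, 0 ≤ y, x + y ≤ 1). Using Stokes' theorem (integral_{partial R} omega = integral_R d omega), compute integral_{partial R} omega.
integral_(partial R) omega = 0

Stokes: integral_partial_R omega = integral_R d omega with d omega = (∂Q/∂x - ∂P/∂y) dx ∧ dy.
  ∂Q/∂x = 0
  ∂P/∂y = 1 - 3*x
  integrand = ∂Q/∂x - ∂P/∂y = 3*x - 1.
Integrating over R: integral_0^1 integral_0^{1-x} (3*x - 1) dy dx = 0.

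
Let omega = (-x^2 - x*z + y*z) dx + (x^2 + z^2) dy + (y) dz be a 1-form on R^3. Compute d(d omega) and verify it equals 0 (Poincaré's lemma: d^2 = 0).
d(d omega) = 0

Step 1: d omega = sum_{i<j} (∂f_j/∂x_i - ∂f_i/∂x_j) dx_i ∧ dx_j:
  coeff of dx ∧ dy: 2*x - z
  coeff of dx ∧ dz: x - y
  coeff of dy ∧ dz: 1 - 2*z
Step 2: Apply d again to each 2-form coefficient. The only possible 3-form in R^3 is dx ∧ dy ∧ dz, with coefficient
  ∂(coeff of dy∧dz)/∂x - ∂(coeff of dx∧dz)/∂y + ∂(coeff of dx∧dy)/∂z
  = ∂/∂x (1 - 2*z) - ∂/∂y (x - y) + ∂/∂z (2*x - z).
Each of these terms simplifies to sums of mixed partials that cancel in pairs. The result is 0 (by equality of mixed partials for smooth functions — Schwarz / Clairaut).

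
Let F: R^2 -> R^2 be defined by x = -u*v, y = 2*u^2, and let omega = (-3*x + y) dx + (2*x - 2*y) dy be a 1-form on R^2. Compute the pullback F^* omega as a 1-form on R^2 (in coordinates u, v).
F^* omega = (u*(-16*u^2 - 10*u*v - 3*v^2)) du + (u^2*(-2*u - 3*v)) dv

Using F^*(f dg) = (f ∘ F) d(g ∘ F), substitute each coordinate x_i by F_i(u, v) in f_i, and replace dx_i by d F_i = (∂F_i/∂u) du + (∂F_i/∂v) dv.
  For the x component: f_1(F) = u*(2*u + 3*v); d F_1 = (-v) du + (-u) dv
  For the y component: f_2(F) = 2*u*(-2*u - v); d F_2 = (4*u) du + (0) dv
Combining and collecting du, dv coefficients:
  coeff of du: u*(-16*u^2 - 10*u*v - 3*v^2)
  coeff of dv: u^2*(-2*u - 3*v)
F^* omega = (u*(-16*u^2 - 10*u*v - 3*v^2)) du + (u^2*(-2*u - 3*v)) dv.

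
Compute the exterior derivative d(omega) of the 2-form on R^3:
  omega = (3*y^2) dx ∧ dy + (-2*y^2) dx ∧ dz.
d(omega) = (4*y) dx ∧ dy ∧ dz

For a 2-form omega = sum_{i<j} g_{ij} dx_i ∧ dx_j, the exterior derivative is
  d(omega) = sum_{i<j} d(g_{ij}) ∧ dx_i ∧ dx_j = sum_{i<j, k} (∂g_{ij}/∂x_k) dx_k ∧ dx_i ∧ dx_j.
Expand each term, using dx_k ∧ dx_i ∧ dx_j = sgn(permutation) dx_{(a)} ∧ dx_{(b)} ∧ dx_{(c)} with (a < b < c) sorted:
  d(-2*y^2) includes (∂/∂y)(-2*y^2) dy = (-4*y) dy, which multiplied by dx ∧ dz gives (4*y) dx ∧ dy ∧ dz
Collecting like 3-forms: d(omega) = (4*y) dx ∧ dy ∧ dz.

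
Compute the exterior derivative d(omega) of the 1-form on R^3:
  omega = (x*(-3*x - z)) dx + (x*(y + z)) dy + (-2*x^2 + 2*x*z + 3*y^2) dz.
d(omega) = (y + z) dx ∧ dy + (-3*x + 2*z) dx ∧ dz + (-x + 6*y) dy ∧ dz

For a 1-form omega = sum_i f_i dx_i, the exterior derivative is
  d(omega) = sum_{i < j} (∂f_j/∂x_i - ∂f_i/∂x_j) dx_i ∧ dx_j.
  coefficient of dx ∧ dy: ∂f_2/∂x - ∂f_1/∂y = ∂(x*(y + z))/∂x - ∂(x*(-3*x - z))/∂y = y + z
  coefficient of dx ∧ dz: ∂f_3/∂x - ∂f_1/∂z = ∂(-2*x^2 + 2*x*z + 3*y^2)/∂x - ∂(x*(-3*x - z))/∂z = -3*x + 2*z
  coefficient of dy ∧ dz: ∂f_3/∂y - ∂f_2/∂z = ∂(-2*x^2 + 2*x*z + 3*y^2)/∂y - ∂(x*(y + z))/∂z = -x + 6*y
Assembling: d(omega) = (y + z) dx ∧ dy + (-3*x + 2*z) dx ∧ dz + (-x + 6*y) dy ∧ dz.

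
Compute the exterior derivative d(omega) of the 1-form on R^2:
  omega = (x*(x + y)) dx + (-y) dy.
d(omega) = (-x) dx ∧ dy

For a 1-form omega = sum_i f_i dx_i, the exterior derivative is
  d(omega) = sum_{i < j} (∂f_j/∂x_i - ∂f_i/∂x_j) dx_i ∧ dx_j.
  coefficient of dx ∧ dy: ∂f_2/∂x - ∂f_1/∂y = ∂(-y)/∂x - ∂(x*(x + y))/∂y = -x
Assembling: d(omega) = (-x) dx ∧ dy.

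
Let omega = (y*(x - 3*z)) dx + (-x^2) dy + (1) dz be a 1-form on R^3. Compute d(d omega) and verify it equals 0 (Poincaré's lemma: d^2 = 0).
d(d omega) = 0

Step 1: d omega = sum_{i<j} (∂f_j/∂x_i - ∂f_i/∂x_j) dx_i ∧ dx_j:
  coeff of dx ∧ dy: -3*x + 3*z
  coeff of dx ∧ dz: 3*y
  coeff of dy ∧ dz: 0
Step 2: Apply d again to each 2-form coefficient. The only possible 3-form in R^3 is dx ∧ dy ∧ dz, with coefficient
  ∂(coeff of dy∧dz)/∂x - ∂(coeff of dx∧dz)/∂y + ∂(coeff of dx∧dy)/∂z
  = ∂/∂x (0) - ∂/∂y (3*y) + ∂/∂z (-3*x + 3*z).
Each of these terms simplifies to sums of mixed partials that cancel in pairs. The result is 0 (by equality of mixed partials for smooth functions — Schwarz / Clairaut).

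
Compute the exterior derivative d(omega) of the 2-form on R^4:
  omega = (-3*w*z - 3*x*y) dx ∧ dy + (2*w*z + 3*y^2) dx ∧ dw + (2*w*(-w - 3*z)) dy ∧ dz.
d(omega) = (-3*w) dx ∧ dy ∧ dz + (-6*y - 3*z) dx ∧ dy ∧ dw + (-2*w) dx ∧ dz ∧ dw + (-4*w - 6*z) dy ∧ dz ∧ dw

For a 2-form omega = sum_{i<j} g_{ij} dx_i ∧ dx_j, the exterior derivative is
  d(omega) = sum_{i<j} d(g_{ij}) ∧ dx_i ∧ dx_j = sum_{i<j, k} (∂g_{ij}/∂x_k) dx_k ∧ dx_i ∧ dx_j.
Expand each term, using dx_k ∧ dx_i ∧ dx_j = sgn(permutation) dx_{(a)} ∧ dx_{(b)} ∧ dx_{(c)} with (a < b < c) sorted:
  d(-3*w*z - 3*x*y) includes (∂/∂z)(-3*w*z - 3*x*y) dz = (-3*w) dz, which multiplied by dx ∧ dy gives (-3*w) dx ∧ dy ∧ dz
  d(-3*w*z - 3*x*y) includes (∂/∂w)(-3*w*z - 3*x*y) dw = (-3*z) dw, which multiplied by dx ∧ dy gives (-3*z) dx ∧ dy ∧ dw
  d(2*w*z + 3*y^2) includes (∂/∂y)(2*w*z + 3*y^2) dy = (6*y) dy, which multiplied by dx ∧ dw gives (-6*y) dx ∧ dy ∧ dw
  d(2*w*z + 3*y^2) includes (∂/∂z)(2*w*z + 3*y^2) dz = (2*w) dz, which multiplied by dx ∧ dw gives (-2*w) dx ∧ dz ∧ dw
  d(2*w*(-w - 3*z)) includes (∂/∂w)(2*w*(-w - 3*z)) dw = (-4*w - 6*z) dw, which multiplied by dy ∧ dz gives (-4*w - 6*z) dy ∧ dz ∧ dw
Collecting like 3-forms: d(omega) = (-3*w) dx ∧ dy ∧ dz + (-6*y - 3*z) dx ∧ dy ∧ dw + (-2*w) dx ∧ dz ∧ dw + (-4*w - 6*z) dy ∧ dz ∧ dw.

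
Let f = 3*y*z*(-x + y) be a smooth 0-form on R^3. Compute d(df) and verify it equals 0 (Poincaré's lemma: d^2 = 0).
d(df) = 0

Step 1: df = sum_i (∂f/∂x_i) dx_i = (-3*y*z) dx + (3*z*(-x + 2*y)) dy + (3*y*(-x + y)) dz.
Step 2: Apply d again. Using the 1-form formula, the coefficient of dx ∧ dy in d(df) is ∂^2 f/∂x ∂y - ∂^2 f/∂y ∂x = (-3*z) - (-3*z) = 0 (equality of mixed partials for smooth f).
Similarly for dx ∧ dz and dy ∧ dz — all coefficients vanish. So d(df) = 0.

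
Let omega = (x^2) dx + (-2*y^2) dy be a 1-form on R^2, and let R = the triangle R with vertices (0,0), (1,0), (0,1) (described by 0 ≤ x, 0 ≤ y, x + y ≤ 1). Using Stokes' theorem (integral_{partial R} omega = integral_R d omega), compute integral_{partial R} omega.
integral_(partial R) omega = 0

Stokes: integral_partial_R omega = integral_R d omega with d omega = (∂Q/∂x - ∂P/∂y) dx ∧ dy.
  ∂Q/∂x = 0
  ∂P/∂y = 0
  integrand = ∂Q/∂x - ∂P/∂y = 0.
Integrating over R: integral_0^1 integral_0^{1-x} (0) dy dx = 0.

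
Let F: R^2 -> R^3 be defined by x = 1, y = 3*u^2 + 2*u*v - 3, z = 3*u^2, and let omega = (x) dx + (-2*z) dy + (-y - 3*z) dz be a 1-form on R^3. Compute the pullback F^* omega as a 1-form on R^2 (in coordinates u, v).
F^* omega = (6*u*(-18*u^2 - 4*u*v + 3)) du + (-12*u^3) dv

Using F^*(f dg) = (f ∘ F) d(g ∘ F), substitute each coordinate x_i by F_i(u, v) in f_i, and replace dx_i by d F_i = (∂F_i/∂u) du + (∂F_i/∂v) dv.
  For the x component: f_1(F) = 1; d F_1 = (0) du + (0) dv
  For the y component: f_2(F) = -6*u^2; d F_2 = (6*u + 2*v) du + (2*u) dv
  For the z component: f_3(F) = -12*u^2 - 2*u*v + 3; d F_3 = (6*u) du + (0) dv
Combining and collecting du, dv coefficients:
  coeff of du: 6*u*(-18*u^2 - 4*u*v + 3)
  coeff of dv: -12*u^3
F^* omega = (6*u*(-18*u^2 - 4*u*v + 3)) du + (-12*u^3) dv.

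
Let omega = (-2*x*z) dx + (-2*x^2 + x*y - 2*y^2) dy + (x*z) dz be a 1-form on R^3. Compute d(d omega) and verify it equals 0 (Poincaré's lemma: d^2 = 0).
d(d omega) = 0

Step 1: d omega = sum_{i<j} (∂f_j/∂x_i - ∂f_i/∂x_j) dx_i ∧ dx_j:
  coeff of dx ∧ dy: -4*x + y
  coeff of dx ∧ dz: 2*x + z
  coeff of dy ∧ dz: 0
Step 2: Apply d again to each 2-form coefficient. The only possible 3-form in R^3 is dx ∧ dy ∧ dz, with coefficient
  ∂(coeff of dy∧dz)/∂x - ∂(coeff of dx∧dz)/∂y + ∂(coeff of dx∧dy)/∂z
  = ∂/∂x (0) - ∂/∂y (2*x + z) + ∂/∂z (-4*x + y).
Each of these terms simplifies to sums of mixed partials that cancel in pairs. The result is 0 (by equality of mixed partials for smooth functions — Schwarz / Clairaut).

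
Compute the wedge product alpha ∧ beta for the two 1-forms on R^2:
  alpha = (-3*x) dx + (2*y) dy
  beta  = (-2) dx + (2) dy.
alpha ∧ beta = (-6*x + 4*y) dx ∧ dy

Distribute the wedge, using dx_i ∧ dx_j = -dx_j ∧ dx_i and dx_i ∧ dx_i = 0. For each pair (i, j) with i < j, the coefficient of dx_i ∧ dx_j in alpha ∧ beta is (alpha_i * beta_j - alpha_j * beta_i). Collecting: alpha ∧ beta = (-6*x + 4*y) dx ∧ dy.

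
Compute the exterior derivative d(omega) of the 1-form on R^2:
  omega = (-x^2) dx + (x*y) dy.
d(omega) = (y) dx ∧ dy

For a 1-form omega = sum_i f_i dx_i, the exterior derivative is
  d(omega) = sum_{i < j} (∂f_j/∂x_i - ∂f_i/∂x_j) dx_i ∧ dx_j.
  coefficient of dx ∧ dy: ∂f_2/∂x - ∂f_1/∂y = ∂(x*y)/∂x - ∂(-x^2)/∂y = y
Assembling: d(omega) = (y) dx ∧ dy.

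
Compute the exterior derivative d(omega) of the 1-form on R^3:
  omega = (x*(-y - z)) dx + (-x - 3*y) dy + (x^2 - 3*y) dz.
d(omega) = (x - 1) dx ∧ dy + (3*x) dx ∧ dz + (-3) dy ∧ dz

For a 1-form omega = sum_i f_i dx_i, the exterior derivative is
  d(omega) = sum_{i < j} (∂f_j/∂x_i - ∂f_i/∂x_j) dx_i ∧ dx_j.
  coefficient of dx ∧ dy: ∂f_2/∂x - ∂f_1/∂y = ∂(-x - 3*y)/∂x - ∂(x*(-y - z))/∂y = x - 1
  coefficient of dx ∧ dz: ∂f_3/∂x - ∂f_1/∂z = ∂(x^2 - 3*y)/∂x - ∂(x*(-y - z))/∂z = 3*x
  coefficient of dy ∧ dz: ∂f_3/∂y - ∂f_2/∂z = ∂(x^2 - 3*y)/∂y - ∂(-x - 3*y)/∂z = -3
Assembling: d(omega) = (x - 1) dx ∧ dy + (3*x) dx ∧ dz + (-3) dy ∧ dz.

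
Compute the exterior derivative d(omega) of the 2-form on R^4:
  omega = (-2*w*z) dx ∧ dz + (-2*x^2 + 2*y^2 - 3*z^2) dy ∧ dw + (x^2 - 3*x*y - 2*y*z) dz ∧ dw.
d(omega) = (2*x - 3*y - 2*z) dx ∧ dz ∧ dw + (-4*x) dx ∧ dy ∧ dw + (-3*x + 4*z) dy ∧ dz ∧ dw

For a 2-form omega = sum_{i<j} g_{ij} dx_i ∧ dx_j, the exterior derivative is
  d(omega) = sum_{i<j} d(g_{ij}) ∧ dx_i ∧ dx_j = sum_{i<j, k} (∂g_{ij}/∂x_k) dx_k ∧ dx_i ∧ dx_j.
Expand each term, using dx_k ∧ dx_i ∧ dx_j = sgn(permutation) dx_{(a)} ∧ dx_{(b)} ∧ dx_{(c)} with (a < b < c) sorted:
  d(-2*w*z) includes (∂/∂w)(-2*w*z) dw = (-2*z) dw, which multiplied by dx ∧ dz gives (-2*z) dx ∧ dz ∧ dw
  d(-2*x^2 + 2*y^2 - 3*z^2) includes (∂/∂x)(-2*x^2 + 2*y^2 - 3*z^2) dx = (-4*x) dx, which multiplied by dy ∧ dw gives (-4*x) dx ∧ dy ∧ dw
  d(-2*x^2 + 2*y^2 - 3*z^2) includes (∂/∂z)(-2*x^2 + 2*y^2 - 3*z^2) dz = (-6*z) dz, which multiplied by dy ∧ dw gives (6*z) dy ∧ dz ∧ dw
  d(x^2 - 3*x*y - 2*y*z) includes (∂/∂x)(x^2 - 3*x*y - 2*y*z) dx = (2*x - 3*y) dx, which multiplied by dz ∧ dw gives (2*x - 3*y) dx ∧ dz ∧ dw
  d(x^2 - 3*x*y - 2*y*z) includes (∂/∂y)(x^2 - 3*x*y - 2*y*z) dy = (-3*x - 2*z) dy, which multiplied by dz ∧ dw gives (-3*x - 2*z) dy ∧ dz ∧ dw
Collecting like 3-forms: d(omega) = (2*x - 3*y - 2*z) dx ∧ dz ∧ dw + (-4*x) dx ∧ dy ∧ dw + (-3*x + 4*z) dy ∧ dz ∧ dw.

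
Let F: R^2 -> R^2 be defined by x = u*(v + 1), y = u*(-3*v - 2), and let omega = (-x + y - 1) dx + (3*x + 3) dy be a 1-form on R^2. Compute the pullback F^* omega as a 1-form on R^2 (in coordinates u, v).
F^* omega = (-13*u*v^2 - 22*u*v - 9*u - 10*v - 7) du + (u*(-13*u*v - 12*u - 10)) dv

Using F^*(f dg) = (f ∘ F) d(g ∘ F), substitute each coordinate x_i by F_i(u, v) in f_i, and replace dx_i by d F_i = (∂F_i/∂u) du + (∂F_i/∂v) dv.
  For the x component: f_1(F) = -4*u*v - 3*u - 1; d F_1 = (v + 1) du + (u) dv
  For the y component: f_2(F) = 3*u*v + 3*u + 3; d F_2 = (-3*v - 2) du + (-3*u) dv
Combining and collecting du, dv coefficients:
  coeff of du: -13*u*v^2 - 22*u*v - 9*u - 10*v - 7
  coeff of dv: u*(-13*u*v - 12*u - 10)
F^* omega = (-13*u*v^2 - 22*u*v - 9*u - 10*v - 7) du + (u*(-13*u*v - 12*u - 10)) dv.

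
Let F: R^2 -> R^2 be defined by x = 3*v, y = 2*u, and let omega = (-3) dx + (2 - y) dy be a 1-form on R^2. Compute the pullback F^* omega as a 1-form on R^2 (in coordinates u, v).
F^* omega = (4 - 4*u) du + (-9) dv

Using F^*(f dg) = (f ∘ F) d(g ∘ F), substitute each coordinate x_i by F_i(u, v) in f_i, and replace dx_i by d F_i = (∂F_i/∂u) du + (∂F_i/∂v) dv.
  For the x component: f_1(F) = -3; d F_1 = (0) du + (3) dv
  For the y component: f_2(F) = 2 - 2*u; d F_2 = (2) du + (0) dv
Combining and collecting du, dv coefficients:
  coeff of du: 4 - 4*u
  coeff of dv: -9
F^* omega = (4 - 4*u) du + (-9) dv.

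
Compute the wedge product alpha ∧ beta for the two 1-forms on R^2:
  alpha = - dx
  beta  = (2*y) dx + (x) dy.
alpha ∧ beta = (-x) dx ∧ dy

Distribute the wedge, using dx_i ∧ dx_j = -dx_j ∧ dx_i and dx_i ∧ dx_i = 0. For each pair (i, j) with i < j, the coefficient of dx_i ∧ dx_j in alpha ∧ beta is (alpha_i * beta_j - alpha_j * beta_i). Collecting: alpha ∧ beta = (-x) dx ∧ dy.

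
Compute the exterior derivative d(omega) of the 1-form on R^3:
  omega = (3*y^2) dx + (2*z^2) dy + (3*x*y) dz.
d(omega) = (-6*y) dx ∧ dy + (3*y) dx ∧ dz + (3*x - 4*z) dy ∧ dz

For a 1-form omega = sum_i f_i dx_i, the exterior derivative is
  d(omega) = sum_{i < j} (∂f_j/∂x_i - ∂f_i/∂x_j) dx_i ∧ dx_j.
  coefficient of dx ∧ dy: ∂f_2/∂x - ∂f_1/∂y = ∂(2*z^2)/∂x - ∂(3*y^2)/∂y = -6*y
  coefficient of dx ∧ dz: ∂f_3/∂x - ∂f_1/∂z = ∂(3*x*y)/∂x - ∂(3*y^2)/∂z = 3*y
  coefficient of dy ∧ dz: ∂f_3/∂y - ∂f_2/∂z = ∂(3*x*y)/∂y - ∂(2*z^2)/∂z = 3*x - 4*z
Assembling: d(omega) = (-6*y) dx ∧ dy + (3*y) dx ∧ dz + (3*x - 4*z) dy ∧ dz.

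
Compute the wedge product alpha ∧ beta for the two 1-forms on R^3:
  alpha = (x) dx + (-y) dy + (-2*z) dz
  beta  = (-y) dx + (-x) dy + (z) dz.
alpha ∧ beta = (-x^2 - y^2) dx ∧ dy + (z*(x - 2*y)) dx ∧ dz + (-z*(2*x + y)) dy ∧ dz

Distribute the wedge, using dx_i ∧ dx_j = -dx_j ∧ dx_i and dx_i ∧ dx_i = 0. For each pair (i, j) with i < j, the coefficient of dx_i ∧ dx_j in alpha ∧ beta is (alpha_i * beta_j - alpha_j * beta_i). Collecting: alpha ∧ beta = (-x^2 - y^2) dx ∧ dy + (z*(x - 2*y)) dx ∧ dz + (-z*(2*x + y)) dy ∧ dz.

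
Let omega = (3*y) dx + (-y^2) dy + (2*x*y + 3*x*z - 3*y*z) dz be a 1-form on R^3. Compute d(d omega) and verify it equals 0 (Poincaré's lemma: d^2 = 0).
d(d omega) = 0

Step 1: d omega = sum_{i<j} (∂f_j/∂x_i - ∂f_i/∂x_j) dx_i ∧ dx_j:
  coeff of dx ∧ dy: -3
  coeff of dx ∧ dz: 2*y + 3*z
  coeff of dy ∧ dz: 2*x - 3*z
Step 2: Apply d again to each 2-form coefficient. The only possible 3-form in R^3 is dx ∧ dy ∧ dz, with coefficient
  ∂(coeff of dy∧dz)/∂x - ∂(coeff of dx∧dz)/∂y + ∂(coeff of dx∧dy)/∂z
  = ∂/∂x (2*x - 3*z) - ∂/∂y (2*y + 3*z) + ∂/∂z (-3).
Each of these terms simplifies to sums of mixed partials that cancel in pairs. The result is 0 (by equality of mixed partials for smooth functions — Schwarz / Clairaut).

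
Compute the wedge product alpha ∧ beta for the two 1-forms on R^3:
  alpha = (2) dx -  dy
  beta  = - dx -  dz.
alpha ∧ beta = (-2) dx ∧ dz + (-1) dx ∧ dy + (1) dy ∧ dz

Distribute the wedge, using dx_i ∧ dx_j = -dx_j ∧ dx_i and dx_i ∧ dx_i = 0. For each pair (i, j) with i < j, the coefficient of dx_i ∧ dx_j in alpha ∧ beta is (alpha_i * beta_j - alpha_j * beta_i). Collecting: alpha ∧ beta = (-2) dx ∧ dz + (-1) dx ∧ dy + (1) dy ∧ dz.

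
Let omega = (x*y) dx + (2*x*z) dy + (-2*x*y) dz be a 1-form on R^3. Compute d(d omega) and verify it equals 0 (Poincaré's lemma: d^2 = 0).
d(d omega) = 0

Step 1: d omega = sum_{i<j} (∂f_j/∂x_i - ∂f_i/∂x_j) dx_i ∧ dx_j:
  coeff of dx ∧ dy: -x + 2*z
  coeff of dx ∧ dz: -2*y
  coeff of dy ∧ dz: -4*x
Step 2: Apply d again to each 2-form coefficient. The only possible 3-form in R^3 is dx ∧ dy ∧ dz, with coefficient
  ∂(coeff of dy∧dz)/∂x - ∂(coeff of dx∧dz)/∂y + ∂(coeff of dx∧dy)/∂z
  = ∂/∂x (-4*x) - ∂/∂y (-2*y) + ∂/∂z (-x + 2*z).
Each of these terms simplifies to sums of mixed partials that cancel in pairs. The result is 0 (by equality of mixed partials for smooth functions — Schwarz / Clairaut).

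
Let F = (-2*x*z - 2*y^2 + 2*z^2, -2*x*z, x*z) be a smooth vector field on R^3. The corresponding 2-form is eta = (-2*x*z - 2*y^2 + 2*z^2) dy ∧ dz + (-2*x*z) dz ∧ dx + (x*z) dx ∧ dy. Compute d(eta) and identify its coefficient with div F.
d(eta) = (x - 2*z) dx ∧ dy ∧ dz; div F = x - 2*z

For a 2-form in R^3 of the form above, applying d gives a 3-form with coefficient ∂P/∂x + ∂Q/∂y + ∂R/∂z:
  ∂P/∂x = -2*z
  ∂Q/∂y = 0
  ∂R/∂z = x
Sum = x - 2*z, which is exactly div F.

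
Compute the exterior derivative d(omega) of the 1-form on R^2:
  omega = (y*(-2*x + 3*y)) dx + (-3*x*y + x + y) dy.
d(omega) = (2*x - 9*y + 1) dx ∧ dy

For a 1-form omega = sum_i f_i dx_i, the exterior derivative is
  d(omega) = sum_{i < j} (∂f_j/∂x_i - ∂f_i/∂x_j) dx_i ∧ dx_j.
  coefficient of dx ∧ dy: ∂f_2/∂x - ∂f_1/∂y = ∂(-3*x*y + x + y)/∂x - ∂(y*(-2*x + 3*y))/∂y = 2*x - 9*y + 1
Assembling: d(omega) = (2*x - 9*y + 1) dx ∧ dy.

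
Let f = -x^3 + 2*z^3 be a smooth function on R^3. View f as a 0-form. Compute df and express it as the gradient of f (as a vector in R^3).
df = (-3*x^2) dx + (0) dy + (6*z^2) dz; grad f = (-3*x^2, 0, 6*z^2)

For a 0-form f, d f = (∂f/∂x) dx + (∂f/∂y) dy + (∂f/∂z) dz. The components of the vector representation are exactly the entries of grad f in Cartesian coordinates:
  ∂f/∂x = -3*x^2
  ∂f/∂y = 0
  ∂f/∂z = 6*z^2.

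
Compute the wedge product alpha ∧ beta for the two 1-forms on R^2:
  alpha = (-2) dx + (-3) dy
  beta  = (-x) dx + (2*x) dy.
alpha ∧ beta = (-7*x) dx ∧ dy

Distribute the wedge, using dx_i ∧ dx_j = -dx_j ∧ dx_i and dx_i ∧ dx_i = 0. For each pair (i, j) with i < j, the coefficient of dx_i ∧ dx_j in alpha ∧ beta is (alpha_i * beta_j - alpha_j * beta_i). Collecting: alpha ∧ beta = (-7*x) dx ∧ dy.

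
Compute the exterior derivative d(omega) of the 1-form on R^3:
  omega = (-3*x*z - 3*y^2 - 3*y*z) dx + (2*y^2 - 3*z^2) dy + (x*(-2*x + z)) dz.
d(omega) = (6*y + 3*z) dx ∧ dy + (-x + 3*y + z) dx ∧ dz + (6*z) dy ∧ dz

For a 1-form omega = sum_i f_i dx_i, the exterior derivative is
  d(omega) = sum_{i < j} (∂f_j/∂x_i - ∂f_i/∂x_j) dx_i ∧ dx_j.
  coefficient of dx ∧ dy: ∂f_2/∂x - ∂f_1/∂y = ∂(2*y^2 - 3*z^2)/∂x - ∂(-3*x*z - 3*y^2 - 3*y*z)/∂y = 6*y + 3*z
  coefficient of dx ∧ dz: ∂f_3/∂x - ∂f_1/∂z = ∂(x*(-2*x + z))/∂x - ∂(-3*x*z - 3*y^2 - 3*y*z)/∂z = -x + 3*y + z
  coefficient of dy ∧ dz: ∂f_3/∂y - ∂f_2/∂z = ∂(x*(-2*x + z))/∂y - ∂(2*y^2 - 3*z^2)/∂z = 6*z
Assembling: d(omega) = (6*y + 3*z) dx ∧ dy + (-x + 3*y + z) dx ∧ dz + (6*z) dy ∧ dz.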